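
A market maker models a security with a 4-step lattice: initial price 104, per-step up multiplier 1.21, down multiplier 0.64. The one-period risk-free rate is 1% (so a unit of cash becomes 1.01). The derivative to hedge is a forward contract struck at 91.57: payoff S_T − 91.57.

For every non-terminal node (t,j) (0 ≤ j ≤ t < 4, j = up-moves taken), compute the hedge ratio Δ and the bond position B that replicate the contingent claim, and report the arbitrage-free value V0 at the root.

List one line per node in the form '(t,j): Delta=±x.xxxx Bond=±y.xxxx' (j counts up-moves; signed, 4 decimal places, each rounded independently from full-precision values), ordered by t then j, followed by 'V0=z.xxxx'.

Since d<R<u, set p* = (R−d)/(u−d) = 0.6491; price each node as the discounted p*-expectation of its children.
Terminal payoffs: V(4,0)=-74.1217, V(4,1)=-58.5818, V(4,2)=-29.2017, V(4,3)=26.3451, V(4,4)=131.3632
  t=3,j=0: stock 27.2630 → up 32.9882 (V=-58.5818), down 17.4483 (V=-74.1217). Price -63.4004; hedge Δ=1.0000, bond B=-90.6634.
  t=3,j=1: stock 51.5441 → up 62.3683 (V=-29.2017), down 32.9882 (V=-58.5818). Price -39.1193; hedge Δ=1.0000, bond B=-90.6634.
  t=3,j=2: stock 97.4505 → up 117.9151 (V=26.3451), down 62.3683 (V=-29.2017). Price 6.7871; hedge Δ=1.0000, bond B=-90.6634.
  t=3,j=3: stock 184.2423 → up 222.9332 (V=131.3632), down 117.9151 (V=26.3451). Price 93.5790; hedge Δ=1.0000, bond B=-90.6634.
  t=2,j=0: stock 42.5984 → up 51.5441 (V=-39.1193), down 27.2630 (V=-63.4004). Price -47.1673; hedge Δ=1.0000, bond B=-89.7657.
  t=2,j=1: stock 80.5376 → up 97.4505 (V=6.7871), down 51.5441 (V=-39.1193). Price -9.2281; hedge Δ=1.0000, bond B=-89.7657.
  t=2,j=2: stock 152.2664 → up 184.2423 (V=93.5790), down 97.4505 (V=6.7871). Price 62.5007; hedge Δ=1.0000, bond B=-89.7657.
  t=1,j=0: stock 66.5600 → up 80.5376 (V=-9.2281), down 42.5984 (V=-47.1673). Price -22.3169; hedge Δ=1.0000, bond B=-88.8769.
  t=1,j=1: stock 125.8400 → up 152.2664 (V=62.5007), down 80.5376 (V=-9.2281). Price 36.9631; hedge Δ=1.0000, bond B=-88.8769.
  t=0,j=0: stock 104.0000 → up 125.8400 (V=36.9631), down 66.5600 (V=-22.3169). Price 16.0030; hedge Δ=1.0000, bond B=-87.9970.
Root portfolio cost Δ·104+B reproduces V0=16.0030.

(0,0): Delta=1.0000 Bond=-87.9970
(1,0): Delta=1.0000 Bond=-88.8769
(1,1): Delta=1.0000 Bond=-88.8769
(2,0): Delta=1.0000 Bond=-89.7657
(2,1): Delta=1.0000 Bond=-89.7657
(2,2): Delta=1.0000 Bond=-89.7657
(3,0): Delta=1.0000 Bond=-90.6634
(3,1): Delta=1.0000 Bond=-90.6634
(3,2): Delta=1.0000 Bond=-90.6634
(3,3): Delta=1.0000 Bond=-90.6634
V0=16.0030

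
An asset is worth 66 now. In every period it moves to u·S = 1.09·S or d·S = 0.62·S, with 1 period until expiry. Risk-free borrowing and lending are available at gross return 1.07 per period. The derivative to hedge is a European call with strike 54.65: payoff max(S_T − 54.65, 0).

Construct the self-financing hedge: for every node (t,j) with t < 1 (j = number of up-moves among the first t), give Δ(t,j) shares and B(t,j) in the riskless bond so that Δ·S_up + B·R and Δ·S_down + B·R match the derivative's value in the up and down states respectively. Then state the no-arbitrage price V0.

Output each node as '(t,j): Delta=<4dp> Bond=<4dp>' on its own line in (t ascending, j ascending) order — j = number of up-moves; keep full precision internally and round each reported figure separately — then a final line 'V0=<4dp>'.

(0,0): Delta=0.5574 Bond=-21.3160
V0=15.4713

Under the risk-neutral measure, an up-move has probability p* = (R−d)/(u−d) = 0.9574 and values discount at R = 1.07.
Terminal values V(1,·): V(1,0)=0.0000, V(1,1)=17.2900
(0,0): S=66.0000. Δ = (V_up−V_dn)/(S_up−S_dn) = (17.2900−0.0000)/(71.9400−40.9200) = 0.5574. V = [p*·17.2900 + (1−p*)·0.0000]/1.07 = 15.4713. B = V − Δ·S = -21.3160.
Root portfolio cost Δ·66+B reproduces V0=15.4713.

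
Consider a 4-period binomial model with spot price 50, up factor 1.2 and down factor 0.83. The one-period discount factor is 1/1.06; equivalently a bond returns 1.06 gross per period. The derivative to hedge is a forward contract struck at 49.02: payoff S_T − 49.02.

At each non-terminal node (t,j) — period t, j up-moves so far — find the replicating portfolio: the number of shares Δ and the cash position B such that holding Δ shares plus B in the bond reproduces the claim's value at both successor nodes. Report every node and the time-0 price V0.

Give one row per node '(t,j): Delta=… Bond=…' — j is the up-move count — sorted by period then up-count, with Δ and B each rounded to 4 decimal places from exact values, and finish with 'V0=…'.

Under the risk-neutral measure, an up-move has probability p* = (R−d)/(u−d) = 0.6216 and values discount at R = 1.06.
Payoff layer (t=4): V(4,0)=-25.2908, V(4,1)=-14.7128, V(4,2)=0.5808, V(4,3)=22.6920, V(4,4)=54.6600
Node (3,0) S=28.5893: V=(p*·-14.7128+(1−p*)·-25.2908)/1.06=-17.6559; Δ=(-14.7128−-25.2908)/(34.3072−23.7292)=1.0000; B=V−Δ·S=-46.2453
Node (3,1) S=41.3340: V=(p*·0.5808+(1−p*)·-14.7128)/1.06=-4.9113; Δ=(0.5808−-14.7128)/(49.6008−34.3072)=1.0000; B=V−Δ·S=-46.2453
Node (3,2) S=59.7600: V=(p*·22.6920+(1−p*)·0.5808)/1.06=13.5147; Δ=(22.6920−0.5808)/(71.7120−49.6008)=1.0000; B=V−Δ·S=-46.2453
Node (3,3) S=86.4000: V=(p*·54.6600+(1−p*)·22.6920)/1.06=40.1547; Δ=(54.6600−22.6920)/(103.6800−71.7120)=1.0000; B=V−Δ·S=-46.2453
Node (2,0) S=34.4450: V=(p*·-4.9113+(1−p*)·-17.6559)/1.06=-9.1826; Δ=(-4.9113−-17.6559)/(41.3340−28.5893)=1.0000; B=V−Δ·S=-43.6276
Node (2,1) S=49.8000: V=(p*·13.5147+(1−p*)·-4.9113)/1.06=6.1724; Δ=(13.5147−-4.9113)/(59.7600−41.3340)=1.0000; B=V−Δ·S=-43.6276
Node (2,2) S=72.0000: V=(p*·40.1547+(1−p*)·13.5147)/1.06=28.3724; Δ=(40.1547−13.5147)/(86.4000−59.7600)=1.0000; B=V−Δ·S=-43.6276
Node (1,0) S=41.5000: V=(p*·6.1724+(1−p*)·-9.1826)/1.06=0.3419; Δ=(6.1724−-9.1826)/(49.8000−34.4450)=1.0000; B=V−Δ·S=-41.1581
Node (1,1) S=60.0000: V=(p*·28.3724+(1−p*)·6.1724)/1.06=18.8419; Δ=(28.3724−6.1724)/(72.0000−49.8000)=1.0000; B=V−Δ·S=-41.1581
Node (0,0) S=50.0000: V=(p*·18.8419+(1−p*)·0.3419)/1.06=11.1716; Δ=(18.8419−0.3419)/(60.0000−41.5000)=1.0000; B=V−Δ·S=-38.8284
Root portfolio cost Δ·50+B reproduces V0=11.1716.

(0,0): Delta=1.0000 Bond=-38.8284
(1,0): Delta=1.0000 Bond=-41.1581
(1,1): Delta=1.0000 Bond=-41.1581
(2,0): Delta=1.0000 Bond=-43.6276
(2,1): Delta=1.0000 Bond=-43.6276
(2,2): Delta=1.0000 Bond=-43.6276
(3,0): Delta=1.0000 Bond=-46.2453
(3,1): Delta=1.0000 Bond=-46.2453
(3,2): Delta=1.0000 Bond=-46.2453
(3,3): Delta=1.0000 Bond=-46.2453
V0=11.1716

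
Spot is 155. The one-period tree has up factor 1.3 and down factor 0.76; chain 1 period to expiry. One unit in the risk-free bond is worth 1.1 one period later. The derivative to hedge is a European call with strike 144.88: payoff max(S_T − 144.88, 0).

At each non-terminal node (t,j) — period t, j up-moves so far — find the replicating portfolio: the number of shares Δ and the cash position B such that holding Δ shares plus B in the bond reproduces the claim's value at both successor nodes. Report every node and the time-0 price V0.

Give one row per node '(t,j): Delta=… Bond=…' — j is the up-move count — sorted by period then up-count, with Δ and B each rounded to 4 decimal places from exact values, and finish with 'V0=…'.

Under the risk-neutral measure, an up-move has probability p* = (R−d)/(u−d) = 0.6296 and values discount at R = 1.1.
Payoff layer (t=1): V(1,0)=0.0000, V(1,1)=56.6200
Node (0,0) S=155.0000: V=(p*·56.6200+(1−p*)·0.0000)/1.1=32.4088; Δ=(56.6200−0.0000)/(201.5000−117.8000)=0.6765; B=V−Δ·S=-72.4431
The time-0 hedge costs 32.4088, which is the no-arbitrage price.

(0,0): Delta=0.6765 Bond=-72.4431
V0=32.4088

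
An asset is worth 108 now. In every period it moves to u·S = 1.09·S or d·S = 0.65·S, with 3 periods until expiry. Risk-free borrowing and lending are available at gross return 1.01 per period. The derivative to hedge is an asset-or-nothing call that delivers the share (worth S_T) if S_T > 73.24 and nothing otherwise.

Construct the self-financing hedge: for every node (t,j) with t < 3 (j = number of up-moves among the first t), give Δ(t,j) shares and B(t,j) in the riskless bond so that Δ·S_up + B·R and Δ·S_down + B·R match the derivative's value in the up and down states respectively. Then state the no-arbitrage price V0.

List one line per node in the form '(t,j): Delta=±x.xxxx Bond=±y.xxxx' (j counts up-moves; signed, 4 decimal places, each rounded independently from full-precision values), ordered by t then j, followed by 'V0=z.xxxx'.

(0,0): Delta=1.2916 Bond=-35.5798
(1,0): Delta=2.1874 Bond=-98.8230
(1,1): Delta=1.1729 Bond=-21.9607
(2,0): Delta=0.0000 Bond=0.0000
(2,1): Delta=2.4773 Bond=-121.9915
(2,2): Delta=1.0000 Bond=0.0000
V0=103.9099

Risk-neutral probability p* = (R−d)/(u−d) = (1.01−0.65)/(1.09−0.65) = 0.8182.
Terminal values V(3,·): V(3,0)=0.0000, V(3,1)=0.0000, V(3,2)=83.4046, V(3,3)=139.8631
Node (2,0) S=45.6300: V=(p*·0.0000+(1−p*)·0.0000)/1.01=0.0000; Δ=(0.0000−0.0000)/(49.7367−29.6595)=0.0000; B=V−Δ·S=0.0000
Node (2,1) S=76.5180: V=(p*·83.4046+(1−p*)·0.0000)/1.01=67.5645; Δ=(83.4046−0.0000)/(83.4046−49.7367)=2.4773; B=V−Δ·S=-121.9915
Node (2,2) S=128.3148: V=(p*·139.8631+(1−p*)·83.4046)/1.01=128.3148; Δ=(139.8631−83.4046)/(139.8631−83.4046)=1.0000; B=V−Δ·S=0.0000
Node (1,0) S=70.2000: V=(p*·67.5645+(1−p*)·0.0000)/1.01=54.7327; Δ=(67.5645−0.0000)/(76.5180−45.6300)=2.1874; B=V−Δ·S=-98.8230
Node (1,1) S=117.7200: V=(p*·128.3148+(1−p*)·67.5645)/1.01=116.1082; Δ=(128.3148−67.5645)/(128.3148−76.5180)=1.1729; B=V−Δ·S=-21.9607
Node (0,0) S=108.0000: V=(p*·116.1082+(1−p*)·54.7327)/1.01=103.9099; Δ=(116.1082−54.7327)/(117.7200−70.2000)=1.2916; B=V−Δ·S=-35.5798
Each (Δ,B) replicates both successor values, so the strategy is self-financing and V0 is arbitrage-free.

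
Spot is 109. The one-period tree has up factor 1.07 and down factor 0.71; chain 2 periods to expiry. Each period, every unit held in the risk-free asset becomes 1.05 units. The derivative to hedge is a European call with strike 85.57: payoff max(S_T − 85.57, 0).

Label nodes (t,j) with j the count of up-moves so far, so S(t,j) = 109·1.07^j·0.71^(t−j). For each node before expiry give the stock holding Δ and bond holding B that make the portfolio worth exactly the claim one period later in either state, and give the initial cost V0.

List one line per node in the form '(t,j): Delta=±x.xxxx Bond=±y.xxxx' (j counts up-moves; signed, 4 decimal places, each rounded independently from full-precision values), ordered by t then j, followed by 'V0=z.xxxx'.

Since d<R<u, set p* = (R−d)/(u−d) = 0.9444; price each node as the discounted p*-expectation of its children.
Payoff layer (t=2): V(2,0)=0.0000, V(2,1)=0.0000, V(2,2)=39.2241
Node (1,0) S=77.3900: V=(p*·0.0000+(1−p*)·0.0000)/1.05=0.0000; Δ=(0.0000−0.0000)/(82.8073−54.9469)=0.0000; B=V−Δ·S=0.0000
Node (1,1) S=116.6300: V=(p*·39.2241+(1−p*)·0.0000)/1.05=35.2809; Δ=(39.2241−0.0000)/(124.7941−82.8073)=0.9342; B=V−Δ·S=-73.6749
Node (0,0) S=109.0000: V=(p*·35.2809+(1−p*)·0.0000)/1.05=31.7342; Δ=(35.2809−0.0000)/(116.6300−77.3900)=0.8991; B=V−Δ·S=-66.2684
Self-financing check: at every node Δ·S+B equals the discounted successor values.

(0,0): Delta=0.8991 Bond=-66.2684
(1,0): Delta=0.0000 Bond=0.0000
(1,1): Delta=0.9342 Bond=-73.6749
V0=31.7342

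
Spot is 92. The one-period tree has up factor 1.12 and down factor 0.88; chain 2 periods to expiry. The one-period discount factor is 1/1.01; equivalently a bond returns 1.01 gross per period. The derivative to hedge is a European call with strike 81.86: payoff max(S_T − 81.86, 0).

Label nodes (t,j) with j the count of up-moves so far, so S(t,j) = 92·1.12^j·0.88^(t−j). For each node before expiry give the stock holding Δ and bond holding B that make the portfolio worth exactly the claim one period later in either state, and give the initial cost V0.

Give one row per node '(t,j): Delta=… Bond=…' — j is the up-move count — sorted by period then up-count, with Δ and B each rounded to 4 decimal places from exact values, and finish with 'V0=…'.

(0,0): Delta=0.7818 Bond=-57.9897
(1,0): Delta=0.4537 Bond=-32.0024
(1,1): Delta=1.0000 Bond=-81.0495
V0=13.9390

The replicating-portfolio and risk-neutral prices coincide; use p* = (1.01−0.88)/(1.12−0.88) = 0.5417 for the latter.
Payoff layer (t=2): V(2,0)=0.0000, V(2,1)=8.8152, V(2,2)=33.5448
  t=1,j=0: stock 80.9600 → up 90.6752 (V=8.8152), down 71.2448 (V=0.0000). Price 4.7276; hedge Δ=0.4537, bond B=-32.0024.
  t=1,j=1: stock 103.0400 → up 115.4048 (V=33.5448), down 90.6752 (V=8.8152). Price 21.9905; hedge Δ=1.0000, bond B=-81.0495.
  t=0,j=0: stock 92.0000 → up 103.0400 (V=21.9905), down 80.9600 (V=4.7276). Price 13.9390; hedge Δ=0.7818, bond B=-57.9897.
Root portfolio cost Δ·92+B reproduces V0=13.9390.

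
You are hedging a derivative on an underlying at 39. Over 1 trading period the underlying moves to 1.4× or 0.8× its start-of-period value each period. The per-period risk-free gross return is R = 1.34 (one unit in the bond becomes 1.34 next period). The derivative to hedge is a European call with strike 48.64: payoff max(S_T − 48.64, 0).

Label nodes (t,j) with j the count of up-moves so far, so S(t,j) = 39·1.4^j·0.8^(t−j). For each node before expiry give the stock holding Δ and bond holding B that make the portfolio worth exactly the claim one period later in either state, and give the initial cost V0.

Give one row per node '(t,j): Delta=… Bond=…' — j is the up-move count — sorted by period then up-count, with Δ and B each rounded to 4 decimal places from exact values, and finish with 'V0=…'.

Since d<R<u, set p* = (R−d)/(u−d) = 0.9000; price each node as the discounted p*-expectation of its children.
Terminal values V(1,·): V(1,0)=0.0000, V(1,1)=5.9600
(0,0): S=39.0000. Δ = (V_up−V_dn)/(S_up−S_dn) = (5.9600−0.0000)/(54.6000−31.2000) = 0.2547. V = [p*·5.9600 + (1−p*)·0.0000]/1.34 = 4.0030. B = V − Δ·S = -5.9303.
Root portfolio cost Δ·39+B reproduces V0=4.0030.

(0,0): Delta=0.2547 Bond=-5.9303
V0=4.0030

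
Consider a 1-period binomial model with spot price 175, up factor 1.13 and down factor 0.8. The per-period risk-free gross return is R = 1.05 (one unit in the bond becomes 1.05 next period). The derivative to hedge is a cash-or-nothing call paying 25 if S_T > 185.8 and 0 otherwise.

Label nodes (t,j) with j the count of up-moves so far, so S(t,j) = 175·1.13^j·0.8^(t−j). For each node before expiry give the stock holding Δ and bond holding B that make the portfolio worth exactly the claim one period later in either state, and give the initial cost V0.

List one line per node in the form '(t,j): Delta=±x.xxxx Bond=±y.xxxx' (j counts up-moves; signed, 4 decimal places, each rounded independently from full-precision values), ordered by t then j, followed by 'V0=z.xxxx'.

(0,0): Delta=0.4329 Bond=-57.7201
V0=18.0375

The replicating-portfolio and risk-neutral prices coincide; use p* = (1.05−0.8)/(1.13−0.8) = 0.7576 for the latter.
Payoff layer (t=1): V(1,0)=0.0000, V(1,1)=25.0000
(0,0): S=175.0000. Δ = (V_up−V_dn)/(S_up−S_dn) = (25.0000−0.0000)/(197.7500−140.0000) = 0.4329. V = [p*·25.0000 + (1−p*)·0.0000]/1.05 = 18.0375. B = V − Δ·S = -57.7201.
Each (Δ,B) replicates both successor values, so the strategy is self-financing and V0 is arbitrage-free.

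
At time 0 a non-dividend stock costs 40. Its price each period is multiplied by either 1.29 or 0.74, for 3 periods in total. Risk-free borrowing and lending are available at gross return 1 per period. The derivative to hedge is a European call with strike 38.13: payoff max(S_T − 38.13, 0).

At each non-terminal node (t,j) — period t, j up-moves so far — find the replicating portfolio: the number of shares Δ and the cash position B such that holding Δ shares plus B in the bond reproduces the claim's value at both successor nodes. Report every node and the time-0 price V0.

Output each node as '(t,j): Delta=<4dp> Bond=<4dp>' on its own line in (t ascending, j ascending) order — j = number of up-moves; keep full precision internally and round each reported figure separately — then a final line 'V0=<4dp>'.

(0,0): Delta=0.6240 Bond=-15.9844
(1,0): Delta=0.3231 Bond=-7.0774
(1,1): Delta=0.8166 Bond=-25.9191
(2,0): Delta=0.0000 Bond=0.0000
(2,1): Delta=0.5298 Bond=-14.9714
(2,2): Delta=1.0000 Bond=-38.1300
V0=8.9765

Under the risk-neutral measure, an up-move has probability p* = (R−d)/(u−d) = 0.4727 and values discount at R = 1.
At expiry t=3: V(3,0)=0.0000, V(3,1)=0.0000, V(3,2)=11.1274, V(3,3)=47.7376
  t=2,j=0: stock 21.9040 → up 28.2562 (V=0.0000), down 16.2090 (V=0.0000). Price 0.0000; hedge Δ=0.0000, bond B=0.0000.
  t=2,j=1: stock 38.1840 → up 49.2574 (V=11.1274), down 28.2562 (V=0.0000). Price 5.2602; hedge Δ=0.5298, bond B=-14.9714.
  t=2,j=2: stock 66.5640 → up 85.8676 (V=47.7376), down 49.2574 (V=11.1274). Price 28.4340; hedge Δ=1.0000, bond B=-38.1300.
  t=1,j=0: stock 29.6000 → up 38.1840 (V=5.2602), down 21.9040 (V=0.0000). Price 2.4866; hedge Δ=0.3231, bond B=-7.0774.
  t=1,j=1: stock 51.6000 → up 66.5640 (V=28.4340), down 38.1840 (V=5.2602). Price 16.2151; hedge Δ=0.8166, bond B=-25.9191.
  t=0,j=0: stock 40.0000 → up 51.6000 (V=16.2151), down 29.6000 (V=2.4866). Price 8.9765; hedge Δ=0.6240, bond B=-15.9844.
The time-0 hedge costs 8.9765, which is the no-arbitrage price.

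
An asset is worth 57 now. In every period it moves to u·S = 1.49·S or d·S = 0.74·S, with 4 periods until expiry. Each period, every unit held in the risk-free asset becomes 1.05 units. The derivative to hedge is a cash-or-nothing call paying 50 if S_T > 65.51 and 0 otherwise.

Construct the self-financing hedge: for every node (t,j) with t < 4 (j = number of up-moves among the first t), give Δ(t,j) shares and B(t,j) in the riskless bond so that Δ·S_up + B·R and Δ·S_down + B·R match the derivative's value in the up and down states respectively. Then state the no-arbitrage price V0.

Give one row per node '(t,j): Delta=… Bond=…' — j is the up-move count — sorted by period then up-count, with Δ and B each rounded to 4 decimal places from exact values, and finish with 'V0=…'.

(0,0): Delta=0.4312 Bond=-2.0480
(1,0): Delta=0.6953 Bond=-13.2887
(1,1): Delta=0.2450 Bond=13.6587
(2,0): Delta=0.8408 Bond=-18.4953
(2,1): Delta=0.5927 Bond=-7.5062
(2,2): Delta=0.0000 Bond=45.3515
(3,0): Delta=0.0000 Bond=0.0000
(3,1): Delta=1.4335 Bond=-46.9841
(3,2): Delta=0.0000 Bond=47.6190
(3,3): Delta=0.0000 Bond=47.6190
V0=22.5299

Risk-neutral probability p* = (R−d)/(u−d) = (1.05−0.74)/(1.49−0.74) = 0.4133.
Terminal payoffs: V(4,0)=0.0000, V(4,1)=0.0000, V(4,2)=50.0000, V(4,3)=50.0000, V(4,4)=50.0000
Node (3,0) S=23.0978: V=(p*·0.0000+(1−p*)·0.0000)/1.05=0.0000; Δ=(0.0000−0.0000)/(34.4157−17.0923)=0.0000; B=V−Δ·S=0.0000
Node (3,1) S=46.5077: V=(p*·50.0000+(1−p*)·0.0000)/1.05=19.6825; Δ=(50.0000−0.0000)/(69.2964−34.4157)=1.4335; B=V−Δ·S=-46.9841
Node (3,2) S=93.6438: V=(p*·50.0000+(1−p*)·50.0000)/1.05=47.6190; Δ=(50.0000−50.0000)/(139.5293−69.2964)=0.0000; B=V−Δ·S=47.6190
Node (3,3) S=188.5531: V=(p*·50.0000+(1−p*)·50.0000)/1.05=47.6190; Δ=(50.0000−50.0000)/(280.9441−139.5293)=0.0000; B=V−Δ·S=47.6190
Node (2,0) S=31.2132: V=(p*·19.6825+(1−p*)·0.0000)/1.05=7.7480; Δ=(19.6825−0.0000)/(46.5077−23.0978)=0.8408; B=V−Δ·S=-18.4953
Node (2,1) S=62.8482: V=(p*·47.6190+(1−p*)·19.6825)/1.05=29.7425; Δ=(47.6190−19.6825)/(93.6438−46.5077)=0.5927; B=V−Δ·S=-7.5062
Node (2,2) S=126.5457: V=(p*·47.6190+(1−p*)·47.6190)/1.05=45.3515; Δ=(47.6190−47.6190)/(188.5531−93.6438)=0.0000; B=V−Δ·S=45.3515
Node (1,0) S=42.1800: V=(p*·29.7425+(1−p*)·7.7480)/1.05=16.0372; Δ=(29.7425−7.7480)/(62.8482−31.2132)=0.6953; B=V−Δ·S=-13.2887
Node (1,1) S=84.9300: V=(p*·45.3515+(1−p*)·29.7425)/1.05=34.4707; Δ=(45.3515−29.7425)/(126.5457−62.8482)=0.2450; B=V−Δ·S=13.6587
Node (0,0) S=57.0000: V=(p*·34.4707+(1−p*)·16.0372)/1.05=22.5299; Δ=(34.4707−16.0372)/(84.9300−42.1800)=0.4312; B=V−Δ·S=-2.0480
Root portfolio cost Δ·57+B reproduces V0=22.5299.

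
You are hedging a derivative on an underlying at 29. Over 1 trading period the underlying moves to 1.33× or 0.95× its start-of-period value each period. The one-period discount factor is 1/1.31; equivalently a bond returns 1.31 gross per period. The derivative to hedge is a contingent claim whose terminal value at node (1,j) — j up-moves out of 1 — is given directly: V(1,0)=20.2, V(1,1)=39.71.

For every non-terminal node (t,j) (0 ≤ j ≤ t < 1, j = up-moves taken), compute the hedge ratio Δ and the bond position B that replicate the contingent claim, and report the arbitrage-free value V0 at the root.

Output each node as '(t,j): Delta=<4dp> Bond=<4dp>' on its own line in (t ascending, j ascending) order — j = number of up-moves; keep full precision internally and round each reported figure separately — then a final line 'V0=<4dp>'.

Risk-neutral probability p* = (R−d)/(u−d) = (1.31−0.95)/(1.33−0.95) = 0.9474.
At expiry t=1: V(1,0)=20.2000, V(1,1)=39.7100
Node (0,0) S=29.0000: V=(p*·39.7100+(1−p*)·20.2000)/1.31=29.5291; Δ=(39.7100−20.2000)/(38.5700−27.5500)=1.7704; B=V−Δ·S=-21.8130
Check: Δ(0,0)·S0 + B(0,0) = 29.5291 = V0.

(0,0): Delta=1.7704 Bond=-21.8130
V0=29.5291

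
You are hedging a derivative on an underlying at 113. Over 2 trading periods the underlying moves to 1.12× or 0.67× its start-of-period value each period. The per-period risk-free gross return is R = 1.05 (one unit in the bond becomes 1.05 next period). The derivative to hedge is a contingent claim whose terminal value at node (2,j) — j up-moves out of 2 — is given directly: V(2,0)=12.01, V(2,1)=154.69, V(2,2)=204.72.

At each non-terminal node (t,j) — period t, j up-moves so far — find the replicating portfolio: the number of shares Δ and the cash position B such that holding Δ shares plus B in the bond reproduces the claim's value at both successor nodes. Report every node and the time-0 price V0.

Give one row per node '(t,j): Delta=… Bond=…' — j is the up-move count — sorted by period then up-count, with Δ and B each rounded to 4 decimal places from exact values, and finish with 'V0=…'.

Risk-neutral probability p* = (R−d)/(u−d) = (1.05−0.67)/(1.12−0.67) = 0.8444.
At expiry t=2: V(2,0)=12.0100, V(2,1)=154.6900, V(2,2)=204.7200
  t=1,j=0: stock 75.7100 → up 84.7952 (V=154.6900), down 50.7257 (V=12.0100). Price 126.1860; hedge Δ=4.1879, bond B=-190.8806.
  t=1,j=1: stock 126.5600 → up 141.7472 (V=204.7200), down 84.7952 (V=154.6900). Price 187.5596; hedge Δ=0.8785, bond B=76.3818.
  t=0,j=0: stock 113.0000 → up 126.5600 (V=187.5596), down 75.7100 (V=126.1860). Price 169.5358; hedge Δ=1.2070, bond B=33.1501.
Root portfolio cost Δ·113+B reproduces V0=169.5358.

(0,0): Delta=1.2070 Bond=33.1501
(1,0): Delta=4.1879 Bond=-190.8806
(1,1): Delta=0.8785 Bond=76.3818
V0=169.5358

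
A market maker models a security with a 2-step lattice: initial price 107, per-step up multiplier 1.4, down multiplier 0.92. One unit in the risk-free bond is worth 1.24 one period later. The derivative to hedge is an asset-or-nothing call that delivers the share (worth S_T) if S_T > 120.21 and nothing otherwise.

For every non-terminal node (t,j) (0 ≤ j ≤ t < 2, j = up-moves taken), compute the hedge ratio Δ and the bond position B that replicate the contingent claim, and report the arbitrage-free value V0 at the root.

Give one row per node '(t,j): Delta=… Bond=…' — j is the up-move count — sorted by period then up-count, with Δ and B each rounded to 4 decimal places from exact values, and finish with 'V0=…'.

(0,0): Delta=1.4740 Bond=-57.2640
(1,0): Delta=2.9167 Bond=-213.0220
(1,1): Delta=1.0000 Bond=0.0000
V0=100.4555

Since d<R<u, set p* = (R−d)/(u−d) = 0.6667; price each node as the discounted p*-expectation of its children.
Terminal values V(2,·): V(2,0)=0.0000, V(2,1)=137.8160, V(2,2)=209.7200
  t=1,j=0: stock 98.4400 → up 137.8160 (V=137.8160), down 90.5648 (V=0.0000). Price 74.0946; hedge Δ=2.9167, bond B=-213.0220.
  t=1,j=1: stock 149.8000 → up 209.7200 (V=209.7200), down 137.8160 (V=137.8160). Price 149.8000; hedge Δ=1.0000, bond B=0.0000.
  t=0,j=0: stock 107.0000 → up 149.8000 (V=149.8000), down 98.4400 (V=74.0946). Price 100.4555; hedge Δ=1.4740, bond B=-57.2640.
Self-financing check: at every node Δ·S+B equals the discounted successor values.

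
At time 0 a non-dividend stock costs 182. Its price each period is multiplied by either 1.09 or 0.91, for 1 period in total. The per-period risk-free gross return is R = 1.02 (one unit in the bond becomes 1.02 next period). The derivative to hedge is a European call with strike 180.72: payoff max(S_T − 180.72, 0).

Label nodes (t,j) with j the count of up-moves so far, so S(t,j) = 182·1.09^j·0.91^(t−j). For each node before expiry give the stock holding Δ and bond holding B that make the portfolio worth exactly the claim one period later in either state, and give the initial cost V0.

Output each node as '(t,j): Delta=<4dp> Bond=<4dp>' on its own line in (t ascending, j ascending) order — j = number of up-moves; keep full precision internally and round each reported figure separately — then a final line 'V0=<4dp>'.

Risk-neutral probability p* = (R−d)/(u−d) = (1.02−0.91)/(1.09−0.91) = 0.6111.
Payoff layer (t=1): V(1,0)=0.0000, V(1,1)=17.6600
(0,0): S=182.0000. Δ = (V_up−V_dn)/(S_up−S_dn) = (17.6600−0.0000)/(198.3800−165.6200) = 0.5391. V = [p*·17.6600 + (1−p*)·0.0000]/1.02 = 10.5806. B = V − Δ·S = -87.5305.
The time-0 hedge costs 10.5806, which is the no-arbitrage price.

(0,0): Delta=0.5391 Bond=-87.5305
V0=10.5806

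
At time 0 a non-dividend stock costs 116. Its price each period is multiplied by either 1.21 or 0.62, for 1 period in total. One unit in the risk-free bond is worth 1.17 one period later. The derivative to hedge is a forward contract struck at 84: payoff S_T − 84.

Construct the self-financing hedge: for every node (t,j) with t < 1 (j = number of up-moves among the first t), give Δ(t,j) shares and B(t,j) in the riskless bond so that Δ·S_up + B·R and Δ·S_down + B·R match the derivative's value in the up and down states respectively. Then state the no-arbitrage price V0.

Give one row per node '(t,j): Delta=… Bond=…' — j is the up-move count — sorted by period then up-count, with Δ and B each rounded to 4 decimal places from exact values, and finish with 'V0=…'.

(0,0): Delta=1.0000 Bond=-71.7949
V0=44.2051

Since d<R<u, set p* = (R−d)/(u−d) = 0.9322; price each node as the discounted p*-expectation of its children.
At expiry t=1: V(1,0)=-12.0800, V(1,1)=56.3600
  t=0,j=0: stock 116.0000 → up 140.3600 (V=56.3600), down 71.9200 (V=-12.0800). Price 44.2051; hedge Δ=1.0000, bond B=-71.7949.
Each (Δ,B) replicates both successor values, so the strategy is self-financing and V0 is arbitrage-free.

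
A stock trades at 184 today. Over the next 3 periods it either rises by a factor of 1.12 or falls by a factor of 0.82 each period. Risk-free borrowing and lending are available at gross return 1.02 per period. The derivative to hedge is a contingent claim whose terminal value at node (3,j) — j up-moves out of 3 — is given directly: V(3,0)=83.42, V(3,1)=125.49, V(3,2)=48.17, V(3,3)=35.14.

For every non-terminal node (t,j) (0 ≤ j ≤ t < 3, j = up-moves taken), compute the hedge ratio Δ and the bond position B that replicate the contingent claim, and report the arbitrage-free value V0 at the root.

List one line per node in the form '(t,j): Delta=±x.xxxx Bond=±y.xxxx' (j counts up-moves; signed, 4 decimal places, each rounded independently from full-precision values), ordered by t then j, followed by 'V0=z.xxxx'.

No-arbitrage ⇒ martingale measure with p* = (R−d)/(u−d) = 0.6667.
Terminal payoffs: V(3,0)=83.4200, V(3,1)=125.4900, V(3,2)=48.1700, V(3,3)=35.1400
(2,0): S=123.7216. Δ = (V_up−V_dn)/(S_up−S_dn) = (125.4900−83.4200)/(138.5682−101.4517) = 1.1335. V = [p*·125.4900 + (1−p*)·83.4200]/1.02 = 109.2810. B = V − Δ·S = -30.9523.
(2,1): S=168.9856. Δ = (V_up−V_dn)/(S_up−S_dn) = (48.1700−125.4900)/(189.2639−138.5682) = -1.5252. V = [p*·48.1700 + (1−p*)·125.4900]/1.02 = 72.4935. B = V − Δ·S = 330.2268.
(2,2): S=230.8096. Δ = (V_up−V_dn)/(S_up−S_dn) = (35.1400−48.1700)/(258.5068−189.2639) = -0.1882. V = [p*·35.1400 + (1−p*)·48.1700]/1.02 = 38.7092. B = V − Δ·S = 82.1425.
(1,0): S=150.8800. Δ = (V_up−V_dn)/(S_up−S_dn) = (72.4935−109.2810)/(168.9856−123.7216) = -0.8127. V = [p*·72.4935 + (1−p*)·109.2810]/1.02 = 83.0941. B = V − Δ·S = 205.7194.
(1,1): S=206.0800. Δ = (V_up−V_dn)/(S_up−S_dn) = (38.7092−72.4935)/(230.8096−168.9856) = -0.5465. V = [p*·38.7092 + (1−p*)·72.4935]/1.02 = 48.9908. B = V − Δ·S = 161.6052.
(0,0): S=184.0000. Δ = (V_up−V_dn)/(S_up−S_dn) = (48.9908−83.0941)/(206.0800−150.8800) = -0.6178. V = [p*·48.9908 + (1−p*)·83.0941]/1.02 = 59.1751. B = V − Δ·S = 172.8528.
Root portfolio cost Δ·184+B reproduces V0=59.1751.

(0,0): Delta=-0.6178 Bond=172.8528
(1,0): Delta=-0.8127 Bond=205.7194
(1,1): Delta=-0.5465 Bond=161.6052
(2,0): Delta=1.1335 Bond=-30.9523
(2,1): Delta=-1.5252 Bond=330.2268
(2,2): Delta=-0.1882 Bond=82.1425
V0=59.1751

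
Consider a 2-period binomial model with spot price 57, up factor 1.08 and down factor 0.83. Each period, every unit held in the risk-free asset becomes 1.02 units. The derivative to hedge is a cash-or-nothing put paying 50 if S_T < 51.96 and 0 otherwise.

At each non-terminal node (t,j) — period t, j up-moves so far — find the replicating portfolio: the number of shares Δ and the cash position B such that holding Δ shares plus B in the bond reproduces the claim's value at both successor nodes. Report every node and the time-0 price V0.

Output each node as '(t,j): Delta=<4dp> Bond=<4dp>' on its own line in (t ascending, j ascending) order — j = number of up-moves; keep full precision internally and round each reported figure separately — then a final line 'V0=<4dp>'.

No-arbitrage ⇒ martingale measure with p* = (R−d)/(u−d) = 0.7600.
Terminal payoffs: V(2,0)=50.0000, V(2,1)=50.0000, V(2,2)=0.0000
  t=1,j=0: stock 47.3100 → up 51.0948 (V=50.0000), down 39.2673 (V=50.0000). Price 49.0196; hedge Δ=0.0000, bond B=49.0196.
  t=1,j=1: stock 61.5600 → up 66.4848 (V=0.0000), down 51.0948 (V=50.0000). Price 11.7647; hedge Δ=-3.2489, bond B=211.7647.
  t=0,j=0: stock 57.0000 → up 61.5600 (V=11.7647), down 47.3100 (V=49.0196). Price 20.2999; hedge Δ=-2.6144, bond B=169.3195.
The time-0 hedge costs 20.2999, which is the no-arbitrage price.

(0,0): Delta=-2.6144 Bond=169.3195
(1,0): Delta=0.0000 Bond=49.0196
(1,1): Delta=-3.2489 Bond=211.7647
V0=20.2999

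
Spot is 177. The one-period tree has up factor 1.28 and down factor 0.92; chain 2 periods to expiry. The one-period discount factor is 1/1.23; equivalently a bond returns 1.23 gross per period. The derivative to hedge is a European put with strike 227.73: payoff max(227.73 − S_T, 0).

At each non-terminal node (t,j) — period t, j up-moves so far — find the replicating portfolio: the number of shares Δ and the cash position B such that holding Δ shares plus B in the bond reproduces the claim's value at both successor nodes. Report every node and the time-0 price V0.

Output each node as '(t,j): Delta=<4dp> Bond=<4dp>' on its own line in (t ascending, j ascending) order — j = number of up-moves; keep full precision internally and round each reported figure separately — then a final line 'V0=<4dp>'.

Since d<R<u, set p* = (R−d)/(u−d) = 0.8611; price each node as the discounted p*-expectation of its children.
Payoff layer (t=2): V(2,0)=77.9172, V(2,1)=19.2948, V(2,2)=0.0000
  t=1,j=0: stock 162.8400 → up 208.4352 (V=19.2948), down 149.8128 (V=77.9172). Price 22.3063; hedge Δ=-1.0000, bond B=185.1463.
  t=1,j=1: stock 226.5600 → up 289.9968 (V=0.0000), down 208.4352 (V=19.2948). Price 2.1787; hedge Δ=-0.2366, bond B=55.7754.
  t=0,j=0: stock 177.0000 → up 226.5600 (V=2.1787), down 162.8400 (V=22.3063). Price 4.0441; hedge Δ=-0.3159, bond B=59.9541.
The time-0 hedge costs 4.0441, which is the no-arbitrage price.

(0,0): Delta=-0.3159 Bond=59.9541
(1,0): Delta=-1.0000 Bond=185.1463
(1,1): Delta=-0.2366 Bond=55.7754
V0=4.0441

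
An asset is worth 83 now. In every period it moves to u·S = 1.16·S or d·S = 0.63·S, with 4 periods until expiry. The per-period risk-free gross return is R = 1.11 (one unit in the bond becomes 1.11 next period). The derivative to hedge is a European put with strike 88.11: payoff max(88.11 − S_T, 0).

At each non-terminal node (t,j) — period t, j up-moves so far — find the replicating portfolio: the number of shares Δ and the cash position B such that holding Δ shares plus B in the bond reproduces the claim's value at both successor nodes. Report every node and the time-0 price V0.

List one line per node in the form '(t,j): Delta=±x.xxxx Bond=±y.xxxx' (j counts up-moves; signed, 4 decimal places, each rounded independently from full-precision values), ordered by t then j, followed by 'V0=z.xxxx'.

Under the risk-neutral measure, an up-move has probability p* = (R−d)/(u−d) = 0.9057 and values discount at R = 1.11.
Payoff layer (t=4): V(4,0)=75.0350, V(4,1)=64.0355, V(4,2)=43.7823, V(4,3)=6.4907, V(4,4)=0.0000
Node (3,0) S=20.7539: V=(p*·64.0355+(1−p*)·75.0350)/1.11=58.6245; Δ=(64.0355−75.0350)/(24.0745−13.0750)=-1.0000; B=V−Δ·S=79.3784
Node (3,1) S=38.2135: V=(p*·43.7823+(1−p*)·64.0355)/1.11=41.1648; Δ=(43.7823−64.0355)/(44.3277−24.0745)=-1.0000; B=V−Δ·S=79.3784
Node (3,2) S=70.3614: V=(p*·6.4907+(1−p*)·43.7823)/1.11=9.0170; Δ=(6.4907−43.7823)/(81.6193−44.3277)=-1.0000; B=V−Δ·S=79.3784
Node (3,3) S=129.5544: V=(p*·0.0000+(1−p*)·6.4907)/1.11=0.5517; Δ=(0.0000−6.4907)/(150.2831−81.6193)=-0.0945; B=V−Δ·S=12.7983
Node (2,0) S=32.9427: V=(p*·41.1648+(1−p*)·58.6245)/1.11=38.5694; Δ=(41.1648−58.6245)/(38.2135−20.7539)=-1.0000; B=V−Δ·S=71.5121
Node (2,1) S=60.6564: V=(p*·9.0170+(1−p*)·41.1648)/1.11=10.8557; Δ=(9.0170−41.1648)/(70.3614−38.2135)=-1.0000; B=V−Δ·S=71.5121
Node (2,2) S=111.6848: V=(p*·0.5517+(1−p*)·9.0170)/1.11=1.2165; Δ=(0.5517−9.0170)/(129.5544−70.3614)=-0.1430; B=V−Δ·S=17.1887
Node (1,0) S=52.2900: V=(p*·10.8557+(1−p*)·38.5694)/1.11=12.1353; Δ=(10.8557−38.5694)/(60.6564−32.9427)=-1.0000; B=V−Δ·S=64.4253
Node (1,1) S=96.2800: V=(p*·1.2165+(1−p*)·10.8557)/1.11=1.9151; Δ=(1.2165−10.8557)/(111.6848−60.6564)=-0.1889; B=V−Δ·S=20.1023
Node (0,0) S=83.0000: V=(p*·1.9151+(1−p*)·12.1353)/1.11=2.5940; Δ=(1.9151−12.1353)/(96.2800−52.2900)=-0.2323; B=V−Δ·S=21.8772
Each (Δ,B) replicates both successor values, so the strategy is self-financing and V0 is arbitrage-free.

(0,0): Delta=-0.2323 Bond=21.8772
(1,0): Delta=-1.0000 Bond=64.4253
(1,1): Delta=-0.1889 Bond=20.1023
(2,0): Delta=-1.0000 Bond=71.5121
(2,1): Delta=-1.0000 Bond=71.5121
(2,2): Delta=-0.1430 Bond=17.1887
(3,0): Delta=-1.0000 Bond=79.3784
(3,1): Delta=-1.0000 Bond=79.3784
(3,2): Delta=-1.0000 Bond=79.3784
(3,3): Delta=-0.0945 Bond=12.7983
V0=2.5940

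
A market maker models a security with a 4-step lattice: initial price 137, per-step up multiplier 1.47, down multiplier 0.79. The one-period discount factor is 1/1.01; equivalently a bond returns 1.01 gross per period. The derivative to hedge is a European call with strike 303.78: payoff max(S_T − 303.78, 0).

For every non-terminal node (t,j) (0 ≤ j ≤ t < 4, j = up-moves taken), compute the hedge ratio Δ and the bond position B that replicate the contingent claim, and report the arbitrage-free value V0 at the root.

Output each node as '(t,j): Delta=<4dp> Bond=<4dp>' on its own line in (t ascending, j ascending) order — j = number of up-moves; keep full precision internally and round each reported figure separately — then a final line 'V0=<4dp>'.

(0,0): Delta=0.1930 Bond=-19.3756
(1,0): Delta=0.0558 Bond=-4.7229
(1,1): Delta=0.3471 Bond=-50.6120
(2,0): Delta=0.0000 Bond=0.0000
(2,1): Delta=0.1185 Bond=-14.7439
(2,2): Delta=0.6040 Bond=-127.1734
(3,0): Delta=0.0000 Bond=0.0000
(3,1): Delta=0.0000 Bond=0.0000
(3,2): Delta=0.2516 Bond=-46.0278
(3,3): Delta=1.0000 Bond=-300.7723
V0=7.0606

Risk-neutral probability p* = (R−d)/(u−d) = (1.01−0.79)/(1.47−0.79) = 0.3235.
Terminal values V(4,·): V(4,0)=0.0000, V(4,1)=0.0000, V(4,2)=0.0000, V(4,3)=40.0151, V(4,4)=335.9400
  t=3,j=0: stock 67.5463 → up 99.2931 (V=0.0000), down 53.3616 (V=0.0000). Price 0.0000; hedge Δ=0.0000, bond B=0.0000.
  t=3,j=1: stock 125.6875 → up 184.7606 (V=0.0000), down 99.2931 (V=0.0000). Price 0.0000; hedge Δ=0.0000, bond B=0.0000.
  t=3,j=2: stock 233.8742 → up 343.7951 (V=40.0151), down 184.7606 (V=0.0000). Price 12.8179; hedge Δ=0.2516, bond B=-46.0278.
  t=3,j=3: stock 435.1837 → up 639.7200 (V=335.9400), down 343.7951 (V=40.0151). Price 134.4114; hedge Δ=1.0000, bond B=-300.7723.
  t=2,j=0: stock 85.5017 → up 125.6875 (V=0.0000), down 67.5463 (V=0.0000). Price 0.0000; hedge Δ=0.0000, bond B=0.0000.
  t=2,j=1: stock 159.0981 → up 233.8742 (V=12.8179), down 125.6875 (V=0.0000). Price 4.1059; hedge Δ=0.1185, bond B=-14.7439.
  t=2,j=2: stock 296.0433 → up 435.1837 (V=134.4114), down 233.8742 (V=12.8179). Price 51.6405; hedge Δ=0.6040, bond B=-127.1734.
  t=1,j=0: stock 108.2300 → up 159.0981 (V=4.1059), down 85.5017 (V=0.0000). Price 1.3152; hedge Δ=0.0558, bond B=-4.7229.
  t=1,j=1: stock 201.3900 → up 296.0433 (V=51.6405), down 159.0981 (V=4.1059). Price 19.2918; hedge Δ=0.3471, bond B=-50.6120.
  t=0,j=0: stock 137.0000 → up 201.3900 (V=19.2918), down 108.2300 (V=1.3152). Price 7.0606; hedge Δ=0.1930, bond B=-19.3756.
Each (Δ,B) replicates both successor values, so the strategy is self-financing and V0 is arbitrage-free.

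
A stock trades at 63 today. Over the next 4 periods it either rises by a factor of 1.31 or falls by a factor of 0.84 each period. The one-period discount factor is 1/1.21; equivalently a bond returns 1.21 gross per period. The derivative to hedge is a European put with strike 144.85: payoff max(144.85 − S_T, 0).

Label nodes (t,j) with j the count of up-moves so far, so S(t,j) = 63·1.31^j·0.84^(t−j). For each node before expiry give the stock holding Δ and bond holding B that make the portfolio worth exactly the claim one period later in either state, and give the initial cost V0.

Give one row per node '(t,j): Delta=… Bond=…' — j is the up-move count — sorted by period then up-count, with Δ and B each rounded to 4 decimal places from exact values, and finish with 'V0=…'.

Risk-neutral probability p* = (R−d)/(u−d) = (1.21−0.84)/(1.31−0.84) = 0.7872.
Terminal payoffs: V(4,0)=113.4841, V(4,1)=95.9341, V(4,2)=68.5645, V(4,3)=25.8810, V(4,4)=0.0000
(3,0): S=37.3404. Δ = (V_up−V_dn)/(S_up−S_dn) = (95.9341−113.4841)/(48.9159−31.3659) = -1.0000. V = [p*·95.9341 + (1−p*)·113.4841]/1.21 = 82.3704. B = V − Δ·S = 119.7107.
(3,1): S=58.2332. Δ = (V_up−V_dn)/(S_up−S_dn) = (68.5645−95.9341)/(76.2855−48.9159) = -1.0000. V = [p*·68.5645 + (1−p*)·95.9341]/1.21 = 61.4776. B = V − Δ·S = 119.7107.
(3,2): S=90.8160. Δ = (V_up−V_dn)/(S_up−S_dn) = (25.8810−68.5645)/(118.9690−76.2855) = -1.0000. V = [p*·25.8810 + (1−p*)·68.5645]/1.21 = 28.8947. B = V − Δ·S = 119.7107.
(3,3): S=141.6297. Δ = (V_up−V_dn)/(S_up−S_dn) = (0.0000−25.8810)/(185.5350−118.9690) = -0.3888. V = [p*·0.0000 + (1−p*)·25.8810]/1.21 = 4.5509. B = V − Δ·S = 59.6169.
(2,0): S=44.4528. Δ = (V_up−V_dn)/(S_up−S_dn) = (61.4776−82.3704)/(58.2332−37.3404) = -1.0000. V = [p*·61.4776 + (1−p*)·82.3704]/1.21 = 54.4817. B = V − Δ·S = 98.9345.
(2,1): S=69.3252. Δ = (V_up−V_dn)/(S_up−S_dn) = (28.8947−61.4776)/(90.8160−58.2332) = -1.0000. V = [p*·28.8947 + (1−p*)·61.4776]/1.21 = 29.6093. B = V − Δ·S = 98.9345.
(2,2): S=108.1143. Δ = (V_up−V_dn)/(S_up−S_dn) = (4.5509−28.8947)/(141.6297−90.8160) = -0.4791. V = [p*·4.5509 + (1−p*)·28.8947]/1.21 = 8.0417. B = V − Δ·S = 59.8371.
(1,0): S=52.9200. Δ = (V_up−V_dn)/(S_up−S_dn) = (29.6093−54.4817)/(69.3252−44.4528) = -1.0000. V = [p*·29.6093 + (1−p*)·54.4817]/1.21 = 28.8440. B = V − Δ·S = 81.7640.
(1,1): S=82.5300. Δ = (V_up−V_dn)/(S_up−S_dn) = (8.0417−29.6093)/(108.1143−69.3252) = -0.5560. V = [p*·8.0417 + (1−p*)·29.6093]/1.21 = 10.4385. B = V − Δ·S = 56.3270.
(0,0): S=63.0000. Δ = (V_up−V_dn)/(S_up−S_dn) = (10.4385−28.8440)/(82.5300−52.9200) = -0.6216. V = [p*·10.4385 + (1−p*)·28.8440]/1.21 = 11.8633. B = V − Δ·S = 51.0241.
Check: Δ(0,0)·S0 + B(0,0) = 11.8633 = V0.

(0,0): Delta=-0.6216 Bond=51.0241
(1,0): Delta=-1.0000 Bond=81.7640
(1,1): Delta=-0.5560 Bond=56.3270
(2,0): Delta=-1.0000 Bond=98.9345
(2,1): Delta=-1.0000 Bond=98.9345
(2,2): Delta=-0.4791 Bond=59.8371
(3,0): Delta=-1.0000 Bond=119.7107
(3,1): Delta=-1.0000 Bond=119.7107
(3,2): Delta=-1.0000 Bond=119.7107
(3,3): Delta=-0.3888 Bond=59.6169
V0=11.8633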